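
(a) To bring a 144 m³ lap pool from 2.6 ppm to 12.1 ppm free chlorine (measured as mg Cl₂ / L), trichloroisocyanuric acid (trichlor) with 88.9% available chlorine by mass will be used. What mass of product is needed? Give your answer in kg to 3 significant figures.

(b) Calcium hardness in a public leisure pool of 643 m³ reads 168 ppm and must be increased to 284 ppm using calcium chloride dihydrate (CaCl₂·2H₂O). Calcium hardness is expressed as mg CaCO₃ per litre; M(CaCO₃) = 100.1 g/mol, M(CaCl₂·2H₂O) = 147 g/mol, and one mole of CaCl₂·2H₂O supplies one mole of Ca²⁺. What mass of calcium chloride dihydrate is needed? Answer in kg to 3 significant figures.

(a) 1.54 kg; (b) 110 kg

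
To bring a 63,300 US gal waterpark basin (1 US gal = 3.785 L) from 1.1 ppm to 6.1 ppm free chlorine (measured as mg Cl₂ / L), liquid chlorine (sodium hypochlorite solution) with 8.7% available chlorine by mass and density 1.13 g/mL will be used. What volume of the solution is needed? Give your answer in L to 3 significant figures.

Volume: 63,300 US gal × 3.785 L/gal = 239,590 L.
Chlorine deficit: 6.1 − 1.1 = 5 ppm = 5 mg/L as Cl₂.
Cl₂ equivalent needed: 5 mg/L × 239,590 L = 1,198,000 mg = 1198 g.
Product at 8.7% available chlorine: 1198 / 0.087 = 13,770 g.
Volume at density 1.13 g/mL: 13,770 g ÷ 1.13 g/mL = 12,190 mL.

12.2 L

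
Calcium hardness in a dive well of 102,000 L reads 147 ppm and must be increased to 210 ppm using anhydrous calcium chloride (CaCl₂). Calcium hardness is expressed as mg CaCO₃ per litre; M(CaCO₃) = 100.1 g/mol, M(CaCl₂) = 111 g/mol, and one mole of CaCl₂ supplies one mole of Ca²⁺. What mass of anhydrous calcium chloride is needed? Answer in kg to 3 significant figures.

7.13 kg

Hardness to add: (210 − 147) = 63 mg/L as CaCO₃ × 102,000 L = 6426 g as CaCO₃.
Moles of Ca²⁺ (1 mol Ca²⁺ ≡ 1 mol CaCO₃): 6426 / 100.1 g/mol = 64.2 mol.
Mass of CaCl₂: 64.2 × 111 = 7126 g.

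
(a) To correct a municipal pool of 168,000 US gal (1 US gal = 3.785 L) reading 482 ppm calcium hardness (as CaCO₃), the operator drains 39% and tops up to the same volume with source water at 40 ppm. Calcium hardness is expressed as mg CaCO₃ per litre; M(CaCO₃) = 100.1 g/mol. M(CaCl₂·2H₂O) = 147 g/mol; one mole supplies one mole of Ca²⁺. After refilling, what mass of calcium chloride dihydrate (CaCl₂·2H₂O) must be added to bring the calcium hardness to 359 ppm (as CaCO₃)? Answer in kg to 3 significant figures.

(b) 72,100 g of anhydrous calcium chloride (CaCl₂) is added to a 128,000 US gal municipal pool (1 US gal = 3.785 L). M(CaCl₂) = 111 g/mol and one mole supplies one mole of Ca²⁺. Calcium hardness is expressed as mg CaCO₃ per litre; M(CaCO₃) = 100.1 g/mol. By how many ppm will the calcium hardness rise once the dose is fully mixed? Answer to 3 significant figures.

(a) 46.1 kg; (b) 134 ppm

(a) Volume: 168,000 US gal × 3.785 L/gal = 635,880 L.
(a) After draining 39% and refilling: 482 × 0.61 + 40 × 0.39 = 309.62 ppm.
(a) Deficit to target: 359 − 309.62 = 49.38 mg/L.
(a) As CaCO₃: 49.38 mg/L × 635,880 L = 31,400 g; ÷ 100.1 = 313.7 mol Ca²⁺.
(a) Mass: 313.7 × 147 = 46,110 g.

(b) Volume: 128,000 US gal × 3.785 L/gal = 484,480 L.
(b) Moles of Ca²⁺: 72,100 g ÷ 111 g/mol = 649.5 mol.
(b) As CaCO₃: 649.5 mol × 100.1 g/mol = 65,020 g.
(b) Rise: 65,020 g / 484,480 L × 1000 = 134.2 mg/L.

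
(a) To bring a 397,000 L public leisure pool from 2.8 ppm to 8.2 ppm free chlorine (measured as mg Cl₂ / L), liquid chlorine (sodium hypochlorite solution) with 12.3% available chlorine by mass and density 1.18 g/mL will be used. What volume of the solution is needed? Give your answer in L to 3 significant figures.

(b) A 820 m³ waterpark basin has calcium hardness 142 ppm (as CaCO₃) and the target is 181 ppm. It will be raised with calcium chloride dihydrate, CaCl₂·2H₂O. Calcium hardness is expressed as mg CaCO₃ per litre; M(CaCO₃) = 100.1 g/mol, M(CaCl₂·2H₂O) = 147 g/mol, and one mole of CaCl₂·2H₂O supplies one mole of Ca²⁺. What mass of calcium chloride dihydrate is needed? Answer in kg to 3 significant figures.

(a) 14.8 L; (b) 47.0 kg

(a) Chlorine deficit: 8.2 − 2.8 = 5.4 ppm = 5.4 mg/L as Cl₂.
(a) Cl₂ equivalent needed: 5.4 mg/L × 397,000 L = 2,144,000 mg = 2144 g.
(a) Product at 12.3% available chlorine: 2144 / 0.123 = 17,430 g.
(a) Volume at density 1.18 g/mL: 17,430 g ÷ 1.18 g/mL = 14,770 mL.

(b) Volume: 820 m³ = 820,000 L.
(b) Hardness to add: (181 − 142) = 39 mg/L as CaCO₃ × 820,000 L = 31,980 g as CaCO₃.
(b) Moles of Ca²⁺ (1 mol Ca²⁺ ≡ 1 mol CaCO₃): 31,980 / 100.1 g/mol = 319.5 mol.
(b) Mass of CaCl₂·2H₂O: 319.5 × 147 = 46,960 g.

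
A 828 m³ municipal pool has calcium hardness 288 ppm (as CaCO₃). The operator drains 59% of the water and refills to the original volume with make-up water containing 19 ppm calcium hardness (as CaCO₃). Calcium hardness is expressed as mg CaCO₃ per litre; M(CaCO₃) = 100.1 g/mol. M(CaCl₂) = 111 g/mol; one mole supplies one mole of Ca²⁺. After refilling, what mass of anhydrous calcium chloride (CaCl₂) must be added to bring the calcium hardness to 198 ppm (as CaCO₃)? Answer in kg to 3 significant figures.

Volume: 828 m³ = 828,000 L.
After draining 59% and refilling: 288 × 0.41 + 19 × 0.59 = 129.29 ppm.
Deficit to target: 198 − 129.29 = 68.71 mg/L.
As CaCO₃: 68.71 mg/L × 828,000 L = 56,890 g; ÷ 100.1 = 568.4 mol Ca²⁺.
Mass: 568.4 × 111 = 63,090 g.

63.1 kg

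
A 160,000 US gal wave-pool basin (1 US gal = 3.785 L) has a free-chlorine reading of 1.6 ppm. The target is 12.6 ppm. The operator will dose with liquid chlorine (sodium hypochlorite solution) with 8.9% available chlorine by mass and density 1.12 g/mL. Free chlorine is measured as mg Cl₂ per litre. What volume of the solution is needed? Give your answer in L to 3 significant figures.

Volume: 160,000 US gal × 3.785 L/gal = 605,600 L.
Chlorine deficit: 12.6 − 1.6 = 11 ppm = 11 mg/L as Cl₂.
Cl₂ equivalent needed: 11 mg/L × 605,600 L = 6,662,000 mg = 6662 g.
Product at 8.9% available chlorine: 6662 / 0.089 = 74,850 g.
Volume at density 1.12 g/mL: 74,850 g ÷ 1.12 g/mL = 66,830 mL.

66.8 L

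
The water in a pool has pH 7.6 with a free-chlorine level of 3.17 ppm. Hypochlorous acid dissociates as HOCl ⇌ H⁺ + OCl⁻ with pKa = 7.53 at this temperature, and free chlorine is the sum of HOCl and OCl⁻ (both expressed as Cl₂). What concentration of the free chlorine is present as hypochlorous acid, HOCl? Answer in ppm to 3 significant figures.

1.46 ppm

[OCl⁻]/[HOCl] = 10^(pH − pKa) = 10^(7.6 − 7.53) = 10^0.07 = 1.175.
Fraction as HOCl = 1 / (1 + 1.175) = 0.4598.
HOCl = 0.4598 × 3.17 ppm = 1.458 ppm.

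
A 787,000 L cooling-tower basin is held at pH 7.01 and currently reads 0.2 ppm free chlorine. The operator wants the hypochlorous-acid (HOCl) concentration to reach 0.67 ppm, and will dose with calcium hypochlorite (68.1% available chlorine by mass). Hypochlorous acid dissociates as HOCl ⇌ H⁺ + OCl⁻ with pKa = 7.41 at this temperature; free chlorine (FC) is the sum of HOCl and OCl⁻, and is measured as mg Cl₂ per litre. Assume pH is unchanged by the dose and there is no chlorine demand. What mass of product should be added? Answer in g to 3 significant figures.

[OCl⁻]/[HOCl] = 10^(pH − pKa) = 10^(7.01 − 7.41) = 0.3981; fraction as HOCl = 1/(1 + 0.3981) = 0.7153.
Free chlorine required for 0.67 ppm HOCl: 0.67 / 0.7153 = 0.9367 ppm.
FC to add: 0.9367 − 0.2 = 0.7367 mg/L as Cl₂.
Cl₂ equivalent: 0.7367 mg/L × 787,000 L = 579.8 g.
Product at 68.1% available Cl: 579.8 / 0.681 = 851.4 g.

851 g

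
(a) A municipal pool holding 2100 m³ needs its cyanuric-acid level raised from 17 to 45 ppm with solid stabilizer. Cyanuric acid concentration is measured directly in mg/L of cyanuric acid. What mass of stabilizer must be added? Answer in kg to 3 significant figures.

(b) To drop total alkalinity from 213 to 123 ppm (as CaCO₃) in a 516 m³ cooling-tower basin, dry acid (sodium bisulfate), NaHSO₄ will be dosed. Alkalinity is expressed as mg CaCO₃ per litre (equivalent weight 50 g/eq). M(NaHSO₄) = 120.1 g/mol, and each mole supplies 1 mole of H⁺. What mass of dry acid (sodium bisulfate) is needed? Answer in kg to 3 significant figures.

(a) 58.8 kg; (b) 112 kg

(a) Volume: 2100 m³ = 2,100,000 L.
(a) CYA to add: (45 − 17) = 28 mg/L × 2,100,000 L = 58,800 g cyanuric acid.

(b) Volume: 516 m³ = 516,000 L.
(b) Alkalinity to neutralize: (213 − 123) = 90 mg/L as CaCO₃ × 516,000 L = 46,440 g as CaCO₃.
(b) Equivalents of H⁺ required: 46,440 ÷ 50 g/eq = 928.8 eq = 928.8 mol NaHSO₄.
(b) Mass of NaHSO₄: 928.8 × 120.1 = 111,500 g.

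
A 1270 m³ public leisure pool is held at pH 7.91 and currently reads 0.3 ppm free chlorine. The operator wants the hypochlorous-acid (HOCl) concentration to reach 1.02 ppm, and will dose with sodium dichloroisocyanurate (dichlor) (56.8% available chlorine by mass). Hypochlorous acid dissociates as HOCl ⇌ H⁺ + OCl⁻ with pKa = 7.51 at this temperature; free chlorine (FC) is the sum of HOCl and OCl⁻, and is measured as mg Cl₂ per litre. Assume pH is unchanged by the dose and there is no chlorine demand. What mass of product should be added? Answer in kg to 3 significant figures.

7.34 kg

Volume: 1270 m³ = 1,270,000 L.
[OCl⁻]/[HOCl] = 10^(pH − pKa) = 10^(7.91 − 7.51) = 2.512; fraction as HOCl = 1/(1 + 2.512) = 0.2847.
Free chlorine required for 1.02 ppm HOCl: 1.02 / 0.2847 = 3.582 ppm.
FC to add: 3.582 − 0.3 = 3.282 mg/L as Cl₂.
Cl₂ equivalent: 3.282 mg/L × 1,270,000 L = 4168 g.
Product at 56.8% available Cl: 4168 / 0.568 = 7339 g.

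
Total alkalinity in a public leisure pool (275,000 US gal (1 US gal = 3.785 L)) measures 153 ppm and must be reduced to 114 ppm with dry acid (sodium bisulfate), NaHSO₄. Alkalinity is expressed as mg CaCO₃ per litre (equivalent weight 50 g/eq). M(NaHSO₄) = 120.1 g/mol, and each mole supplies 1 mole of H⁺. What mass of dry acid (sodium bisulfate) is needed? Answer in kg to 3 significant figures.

Volume: 275,000 US gal × 3.785 L/gal = 1,040,875 L.
Alkalinity to neutralize: (153 − 114) = 39 mg/L as CaCO₃ × 1,040,875 L = 40,590 g as CaCO₃.
Equivalents of H⁺ required: 40,590 ÷ 50 g/eq = 811.9 eq = 811.9 mol NaHSO₄.
Mass of NaHSO₄: 811.9 × 120.1 = 97,510 g.

97.5 kg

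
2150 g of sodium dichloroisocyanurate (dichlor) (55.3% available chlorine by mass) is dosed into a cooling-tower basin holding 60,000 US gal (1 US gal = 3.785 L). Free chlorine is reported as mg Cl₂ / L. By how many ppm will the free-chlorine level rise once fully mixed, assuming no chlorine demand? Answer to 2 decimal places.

Volume: 60,000 US gal × 3.785 L/gal = 227,100 L.
Available chlorine delivered: 2150 g × 0.553 = 1189 g as Cl₂.
Concentration rise: 1189 g / 227,100 L = 5.235 mg/L = 5.24 ppm.

5.24 ppm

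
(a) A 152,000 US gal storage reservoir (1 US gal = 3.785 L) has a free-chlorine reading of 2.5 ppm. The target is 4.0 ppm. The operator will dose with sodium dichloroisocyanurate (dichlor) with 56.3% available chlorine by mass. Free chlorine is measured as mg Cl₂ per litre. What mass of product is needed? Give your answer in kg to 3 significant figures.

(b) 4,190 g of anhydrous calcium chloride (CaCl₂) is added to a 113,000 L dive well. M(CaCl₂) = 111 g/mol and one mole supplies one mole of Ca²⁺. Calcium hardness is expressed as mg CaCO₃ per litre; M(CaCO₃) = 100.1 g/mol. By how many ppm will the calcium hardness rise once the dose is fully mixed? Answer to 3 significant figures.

(a) Volume: 152,000 US gal × 3.785 L/gal = 575,320 L.
(a) Chlorine deficit: 4.0 − 2.5 = 1.5 ppm = 1.5 mg/L as Cl₂.
(a) Cl₂ equivalent needed: 1.5 mg/L × 575,320 L = 863,000 mg = 863 g.
(a) Product at 56.3% available chlorine: 863 / 0.563 = 1533 g.

(b) Moles of Ca²⁺: 4,190 g ÷ 111 g/mol = 37.75 mol.
(b) As CaCO₃: 37.75 mol × 100.1 g/mol = 3779 g.
(b) Rise: 3779 g / 113,000 L × 1000 = 33.44 mg/L.

(a) 1.53 kg; (b) 33.4 ppm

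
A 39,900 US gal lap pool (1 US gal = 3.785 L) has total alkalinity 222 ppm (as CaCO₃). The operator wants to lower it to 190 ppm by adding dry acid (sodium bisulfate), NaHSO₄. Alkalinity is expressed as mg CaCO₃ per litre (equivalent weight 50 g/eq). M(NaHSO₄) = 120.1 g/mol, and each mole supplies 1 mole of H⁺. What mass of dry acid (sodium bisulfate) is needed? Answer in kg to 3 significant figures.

11.6 kg

Volume: 39,900 US gal × 3.785 L/gal = 151,022 L.
Alkalinity to neutralize: (222 − 190) = 32 mg/L as CaCO₃ × 151,022 L = 4833 g as CaCO₃.
Equivalents of H⁺ required: 4833 ÷ 50 g/eq = 96.65 eq = 96.65 mol NaHSO₄.
Mass of NaHSO₄: 96.65 × 120.1 = 11,610 g.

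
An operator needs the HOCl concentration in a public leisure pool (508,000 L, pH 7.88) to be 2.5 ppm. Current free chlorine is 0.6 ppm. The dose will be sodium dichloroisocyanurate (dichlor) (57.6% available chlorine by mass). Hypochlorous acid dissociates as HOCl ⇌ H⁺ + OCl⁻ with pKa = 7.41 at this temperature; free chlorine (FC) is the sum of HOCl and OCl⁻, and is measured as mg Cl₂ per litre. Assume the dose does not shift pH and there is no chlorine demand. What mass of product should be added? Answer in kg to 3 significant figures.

8.18 kg

[OCl⁻]/[HOCl] = 10^(pH − pKa) = 10^(7.88 − 7.41) = 2.951; fraction as HOCl = 1/(1 + 2.951) = 0.2531.
Free chlorine required for 2.5 ppm HOCl: 2.5 / 0.2531 = 9.878 ppm.
FC to add: 9.878 − 0.6 = 9.278 mg/L as Cl₂.
Cl₂ equivalent: 9.278 mg/L × 508,000 L = 4713 g.
Product at 57.6% available Cl: 4713 / 0.576 = 8183 g.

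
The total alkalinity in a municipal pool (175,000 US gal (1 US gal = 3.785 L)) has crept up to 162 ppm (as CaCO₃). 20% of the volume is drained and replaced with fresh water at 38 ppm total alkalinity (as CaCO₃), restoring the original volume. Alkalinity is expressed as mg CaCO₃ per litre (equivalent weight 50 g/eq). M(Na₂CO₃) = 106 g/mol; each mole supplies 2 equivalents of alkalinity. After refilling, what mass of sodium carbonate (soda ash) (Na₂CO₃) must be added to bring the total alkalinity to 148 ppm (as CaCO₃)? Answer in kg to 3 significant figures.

Volume: 175,000 US gal × 3.785 L/gal = 662,375 L.
After draining 20% and refilling: 162 × 0.80 + 38 × 0.20 = 137.2 ppm.
Deficit to target: 148 − 137.2 = 10.8 mg/L.
As CaCO₃: 10.8 mg/L × 662,375 L = 7154 g; ÷ 50 g/eq ÷ 2 = 71.54 mol Na₂CO₃.
Mass: 71.54 × 106 = 7583 g.

7.58 kg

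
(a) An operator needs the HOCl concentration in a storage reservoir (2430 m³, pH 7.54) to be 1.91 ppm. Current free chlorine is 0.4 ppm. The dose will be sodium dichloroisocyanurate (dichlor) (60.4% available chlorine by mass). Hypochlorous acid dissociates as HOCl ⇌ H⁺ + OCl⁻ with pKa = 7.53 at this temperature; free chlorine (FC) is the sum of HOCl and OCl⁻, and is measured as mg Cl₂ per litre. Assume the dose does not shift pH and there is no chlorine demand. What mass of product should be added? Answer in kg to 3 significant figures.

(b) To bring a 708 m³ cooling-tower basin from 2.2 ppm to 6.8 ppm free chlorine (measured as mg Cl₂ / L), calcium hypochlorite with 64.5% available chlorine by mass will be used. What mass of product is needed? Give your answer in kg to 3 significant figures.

(a) Volume: 2430 m³ = 2,430,000 L.
(a) [OCl⁻]/[HOCl] = 10^(pH − pKa) = 10^(7.54 − 7.53) = 1.023; fraction as HOCl = 1/(1 + 1.023) = 0.4942.
(a) Free chlorine required for 1.91 ppm HOCl: 1.91 / 0.4942 = 3.864 ppm.
(a) FC to add: 3.864 − 0.4 = 3.464 mg/L as Cl₂.
(a) Cl₂ equivalent: 3.464 mg/L × 2,430,000 L = 8419 g.
(a) Product at 60.4% available Cl: 8419 / 0.604 = 13,940 g.

(b) Volume: 708 m³ = 708,000 L.
(b) Chlorine deficit: 6.8 − 2.2 = 4.6 ppm = 4.6 mg/L as Cl₂.
(b) Cl₂ equivalent needed: 4.6 mg/L × 708,000 L = 3,257,000 mg = 3257 g.
(b) Product at 64.5% available chlorine: 3257 / 0.645 = 5049 g.

(a) 13.9 kg; (b) 5.05 kg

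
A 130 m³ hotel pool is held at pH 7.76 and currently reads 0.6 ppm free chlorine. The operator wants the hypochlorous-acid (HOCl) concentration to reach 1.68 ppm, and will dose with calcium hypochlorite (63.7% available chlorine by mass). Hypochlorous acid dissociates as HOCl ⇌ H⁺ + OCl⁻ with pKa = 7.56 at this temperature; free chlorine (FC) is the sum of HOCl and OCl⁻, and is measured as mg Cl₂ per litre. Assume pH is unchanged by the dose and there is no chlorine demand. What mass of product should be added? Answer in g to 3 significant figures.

Volume: 130 m³ = 130,000 L.
[OCl⁻]/[HOCl] = 10^(pH − pKa) = 10^(7.76 − 7.56) = 1.585; fraction as HOCl = 1/(1 + 1.585) = 0.3869.
Free chlorine required for 1.68 ppm HOCl: 1.68 / 0.3869 = 4.343 ppm.
FC to add: 4.343 − 0.6 = 3.743 mg/L as Cl₂.
Cl₂ equivalent: 3.743 mg/L × 130,000 L = 486.5 g.
Product at 63.7% available Cl: 486.5 / 0.637 = 763.8 g.

764 g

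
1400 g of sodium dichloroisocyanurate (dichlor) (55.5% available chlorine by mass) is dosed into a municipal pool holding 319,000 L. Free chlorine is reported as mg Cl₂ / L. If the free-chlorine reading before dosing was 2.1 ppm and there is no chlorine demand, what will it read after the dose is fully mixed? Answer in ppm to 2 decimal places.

4.54 ppm

Available chlorine delivered: 1400 g × 0.555 = 777 g as Cl₂.
Concentration rise: 777 g / 319,000 L = 2.436 mg/L = 2.44 ppm.
Final FC: 2.1 + 2.44 = 4.54 ppm.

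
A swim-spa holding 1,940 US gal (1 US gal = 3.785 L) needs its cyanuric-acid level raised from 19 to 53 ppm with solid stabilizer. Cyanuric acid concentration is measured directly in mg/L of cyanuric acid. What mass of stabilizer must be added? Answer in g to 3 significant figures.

Volume: 1,940 US gal × 3.785 L/gal = 7,343 L.
CYA to add: (53 − 19) = 34 mg/L × 7,343 L = 249.7 g cyanuric acid.

250 g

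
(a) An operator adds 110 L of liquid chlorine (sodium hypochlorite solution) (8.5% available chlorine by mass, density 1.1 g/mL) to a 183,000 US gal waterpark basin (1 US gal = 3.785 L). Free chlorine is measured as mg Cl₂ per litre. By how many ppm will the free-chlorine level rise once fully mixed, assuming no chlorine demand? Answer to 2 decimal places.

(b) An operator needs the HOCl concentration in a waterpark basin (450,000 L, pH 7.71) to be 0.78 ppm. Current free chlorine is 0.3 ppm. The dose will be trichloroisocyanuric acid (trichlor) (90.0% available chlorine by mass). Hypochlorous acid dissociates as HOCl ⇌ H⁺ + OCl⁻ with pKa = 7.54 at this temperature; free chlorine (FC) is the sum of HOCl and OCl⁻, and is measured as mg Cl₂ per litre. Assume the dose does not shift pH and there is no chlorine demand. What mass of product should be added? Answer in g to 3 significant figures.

(a) Volume: 183,000 US gal × 3.785 L/gal = 692,655 L.
(a) Mass of solution: 110 L × 1000 mL/L × 1.1 g/mL = 121,000 g.
(a) Available chlorine delivered: 121,000 g × 0.085 = 10,290 g as Cl₂.
(a) Concentration rise: 10,290 g / 692,655 L = 14.85 mg/L = 14.85 ppm.

(b) [OCl⁻]/[HOCl] = 10^(pH − pKa) = 10^(7.71 − 7.54) = 1.479; fraction as HOCl = 1/(1 + 1.479) = 0.4034.
(b) Free chlorine required for 0.78 ppm HOCl: 0.78 / 0.4034 = 1.934 ppm.
(b) FC to add: 1.934 − 0.3 = 1.634 mg/L as Cl₂.
(b) Cl₂ equivalent: 1.634 mg/L × 450,000 L = 735.2 g.
(b) Product at 90.0% available Cl: 735.2 / 0.9 = 816.9 g.

(a) 14.85 ppm; (b) 817 g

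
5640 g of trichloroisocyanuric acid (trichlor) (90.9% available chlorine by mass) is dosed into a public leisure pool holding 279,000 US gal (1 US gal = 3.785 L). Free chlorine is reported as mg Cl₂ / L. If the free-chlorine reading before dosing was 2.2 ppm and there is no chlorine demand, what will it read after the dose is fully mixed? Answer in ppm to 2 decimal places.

7.05 ppm

Volume: 279,000 US gal × 3.785 L/gal = 1,056,015 L.
Available chlorine delivered: 5640 g × 0.909 = 5127 g as Cl₂.
Concentration rise: 5127 g / 1,056,015 L = 4.855 mg/L = 4.85 ppm.
Final FC: 2.2 + 4.85 = 7.05 ppm.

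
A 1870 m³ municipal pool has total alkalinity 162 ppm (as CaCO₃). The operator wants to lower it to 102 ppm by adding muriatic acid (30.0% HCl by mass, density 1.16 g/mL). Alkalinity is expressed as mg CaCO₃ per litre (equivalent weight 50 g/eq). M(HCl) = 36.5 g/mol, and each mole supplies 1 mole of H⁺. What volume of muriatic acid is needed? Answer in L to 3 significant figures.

235 L

Volume: 1870 m³ = 1,870,000 L.
Alkalinity to neutralize: (162 − 102) = 60 mg/L as CaCO₃ × 1,870,000 L = 112,200 g as CaCO₃.
Equivalents of H⁺ required: 112,200 ÷ 50 g/eq = 2244 eq = 2244 mol HCl.
Mass of HCl: 2244 × 36.5 = 81,910 g.
Mass of 30.0% solution: 81,910 / 0.3 = 273,000 g.
Volume: 273,000 g ÷ 1.16 g/mL = 235,400 mL.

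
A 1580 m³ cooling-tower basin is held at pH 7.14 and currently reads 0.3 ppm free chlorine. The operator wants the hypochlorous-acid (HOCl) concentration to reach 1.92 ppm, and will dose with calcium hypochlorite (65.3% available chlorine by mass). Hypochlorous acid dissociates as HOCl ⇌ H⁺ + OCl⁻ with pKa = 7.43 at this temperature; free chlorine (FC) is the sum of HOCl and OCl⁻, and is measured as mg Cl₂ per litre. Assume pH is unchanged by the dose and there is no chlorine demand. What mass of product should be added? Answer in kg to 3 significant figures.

6.30 kg

Volume: 1580 m³ = 1,580,000 L.
[OCl⁻]/[HOCl] = 10^(pH − pKa) = 10^(7.14 − 7.43) = 0.5129; fraction as HOCl = 1/(1 + 0.5129) = 0.661.
Free chlorine required for 1.92 ppm HOCl: 1.92 / 0.661 = 2.905 ppm.
FC to add: 2.905 − 0.3 = 2.605 mg/L as Cl₂.
Cl₂ equivalent: 2.605 mg/L × 1,580,000 L = 4115 g.
Product at 65.3% available Cl: 4115 / 0.653 = 6302 g.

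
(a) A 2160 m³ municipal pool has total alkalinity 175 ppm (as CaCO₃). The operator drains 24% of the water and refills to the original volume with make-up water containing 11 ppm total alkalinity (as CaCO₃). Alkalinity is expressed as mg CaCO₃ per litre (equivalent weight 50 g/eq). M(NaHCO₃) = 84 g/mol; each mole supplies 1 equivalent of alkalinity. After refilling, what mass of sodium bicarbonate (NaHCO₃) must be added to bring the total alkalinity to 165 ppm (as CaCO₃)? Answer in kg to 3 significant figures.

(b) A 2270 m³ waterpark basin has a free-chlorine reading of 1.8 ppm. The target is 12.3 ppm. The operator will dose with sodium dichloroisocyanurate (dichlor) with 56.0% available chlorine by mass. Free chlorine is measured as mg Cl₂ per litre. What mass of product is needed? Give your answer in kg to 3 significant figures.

(a) 107 kg; (b) 42.6 kg

(a) Volume: 2160 m³ = 2,160,000 L.
(a) After draining 24% and refilling: 175 × 0.76 + 11 × 0.24 = 135.64 ppm.
(a) Deficit to target: 165 − 135.64 = 29.36 mg/L.
(a) As CaCO₃: 29.36 mg/L × 2,160,000 L = 63,420 g; ÷ 50 g/eq ÷ 1 = 1268 mol NaHCO₃.
(a) Mass: 1268 × 84 = 106,500 g.

(b) Volume: 2270 m³ = 2,270,000 L.
(b) Chlorine deficit: 12.3 − 1.8 = 10.5 ppm = 10.5 mg/L as Cl₂.
(b) Cl₂ equivalent needed: 10.5 mg/L × 2,270,000 L = 23,840,000 mg = 23,840 g.
(b) Product at 56.0% available chlorine: 23,840 / 0.56 = 42,560 g.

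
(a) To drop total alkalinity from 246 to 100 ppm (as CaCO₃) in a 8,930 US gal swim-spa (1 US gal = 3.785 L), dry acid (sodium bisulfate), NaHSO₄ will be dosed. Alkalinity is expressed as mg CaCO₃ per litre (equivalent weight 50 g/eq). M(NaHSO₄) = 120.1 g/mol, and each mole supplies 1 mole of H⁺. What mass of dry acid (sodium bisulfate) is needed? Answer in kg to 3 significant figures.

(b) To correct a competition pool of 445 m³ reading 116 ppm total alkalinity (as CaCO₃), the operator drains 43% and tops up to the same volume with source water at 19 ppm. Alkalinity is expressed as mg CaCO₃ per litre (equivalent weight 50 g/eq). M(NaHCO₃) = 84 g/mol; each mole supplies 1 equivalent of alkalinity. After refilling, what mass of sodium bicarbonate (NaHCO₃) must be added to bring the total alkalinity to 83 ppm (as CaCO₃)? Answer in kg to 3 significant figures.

(a) 11.9 kg; (b) 6.51 kg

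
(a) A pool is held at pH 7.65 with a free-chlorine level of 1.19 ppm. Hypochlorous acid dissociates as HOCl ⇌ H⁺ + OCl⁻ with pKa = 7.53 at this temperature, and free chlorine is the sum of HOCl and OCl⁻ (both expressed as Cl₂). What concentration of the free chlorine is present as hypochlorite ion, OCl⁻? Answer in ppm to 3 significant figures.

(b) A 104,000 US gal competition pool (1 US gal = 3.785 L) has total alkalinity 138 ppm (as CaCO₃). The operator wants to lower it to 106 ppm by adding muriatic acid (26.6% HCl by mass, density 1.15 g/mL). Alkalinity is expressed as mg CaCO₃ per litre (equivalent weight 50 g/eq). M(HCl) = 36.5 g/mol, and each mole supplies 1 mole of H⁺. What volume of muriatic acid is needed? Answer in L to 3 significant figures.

(a) [OCl⁻]/[HOCl] = 10^(pH − pKa) = 10^(7.65 − 7.53) = 10^0.12 = 1.318.
(a) Fraction as HOCl = 1 / (1 + 1.318) = 0.4314.
(a) OCl⁻ = (1 − 0.4314) × 1.19 ppm = 0.6767 ppm.

(b) Volume: 104,000 US gal × 3.785 L/gal = 393,640 L.
(b) Alkalinity to neutralize: (138 − 106) = 32 mg/L as CaCO₃ × 393,640 L = 12,600 g as CaCO₃.
(b) Equivalents of H⁺ required: 12,600 ÷ 50 g/eq = 251.9 eq = 251.9 mol HCl.
(b) Mass of HCl: 251.9 × 36.5 = 9195 g.
(b) Mass of 26.6% solution: 9195 / 0.266 = 34,570 g.
(b) Volume: 34,570 g ÷ 1.15 g/mL = 30,060 mL.

(a) 0.677 ppm; (b) 30.1 L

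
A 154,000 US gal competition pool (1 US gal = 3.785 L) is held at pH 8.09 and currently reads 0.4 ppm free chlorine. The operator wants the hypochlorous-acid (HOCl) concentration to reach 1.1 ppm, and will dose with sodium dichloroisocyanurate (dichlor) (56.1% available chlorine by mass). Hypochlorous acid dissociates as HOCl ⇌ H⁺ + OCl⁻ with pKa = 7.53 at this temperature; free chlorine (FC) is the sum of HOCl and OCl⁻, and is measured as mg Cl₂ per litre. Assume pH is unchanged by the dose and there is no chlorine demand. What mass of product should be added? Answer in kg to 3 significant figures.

Volume: 154,000 US gal × 3.785 L/gal = 582,890 L.
[OCl⁻]/[HOCl] = 10^(pH − pKa) = 10^(8.09 − 7.53) = 3.631; fraction as HOCl = 1/(1 + 3.631) = 0.2159.
Free chlorine required for 1.1 ppm HOCl: 1.1 / 0.2159 = 5.094 ppm.
FC to add: 5.094 − 0.4 = 4.694 mg/L as Cl₂.
Cl₂ equivalent: 4.694 mg/L × 582,890 L = 2736 g.
Product at 56.1% available Cl: 2736 / 0.561 = 4877 g.

4.88 kg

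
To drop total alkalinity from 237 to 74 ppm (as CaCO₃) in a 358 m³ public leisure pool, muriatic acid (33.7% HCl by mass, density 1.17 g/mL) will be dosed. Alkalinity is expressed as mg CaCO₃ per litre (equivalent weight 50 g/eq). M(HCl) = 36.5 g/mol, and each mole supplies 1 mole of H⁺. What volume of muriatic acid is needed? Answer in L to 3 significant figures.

108 L

Volume: 358 m³ = 358,000 L.
Alkalinity to neutralize: (237 − 74) = 163 mg/L as CaCO₃ × 358,000 L = 58,350 g as CaCO₃.
Equivalents of H⁺ required: 58,350 ÷ 50 g/eq = 1167 eq = 1167 mol HCl.
Mass of HCl: 1167 × 36.5 = 42,600 g.
Mass of 33.7% solution: 42,600 / 0.337 = 126,400 g.
Volume: 126,400 g ÷ 1.17 g/mL = 108,000 mL.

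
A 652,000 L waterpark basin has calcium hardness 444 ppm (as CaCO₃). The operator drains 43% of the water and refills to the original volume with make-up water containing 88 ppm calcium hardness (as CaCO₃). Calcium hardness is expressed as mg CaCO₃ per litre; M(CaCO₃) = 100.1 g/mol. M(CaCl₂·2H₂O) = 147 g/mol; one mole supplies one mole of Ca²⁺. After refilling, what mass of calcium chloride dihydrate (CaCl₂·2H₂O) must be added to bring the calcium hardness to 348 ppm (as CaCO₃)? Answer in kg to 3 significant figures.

54.7 kg

After draining 43% and refilling: 444 × 0.57 + 88 × 0.43 = 290.92 ppm.
Deficit to target: 348 − 290.92 = 57.08 mg/L.
As CaCO₃: 57.08 mg/L × 652,000 L = 37,220 g; ÷ 100.1 = 371.8 mol Ca²⁺.
Mass: 371.8 × 147 = 54,650 g.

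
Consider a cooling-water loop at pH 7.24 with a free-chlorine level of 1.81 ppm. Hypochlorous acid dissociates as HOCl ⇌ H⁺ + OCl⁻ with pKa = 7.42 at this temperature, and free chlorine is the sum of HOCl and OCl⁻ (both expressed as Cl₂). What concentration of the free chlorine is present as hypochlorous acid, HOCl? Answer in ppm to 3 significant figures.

1.09 ppm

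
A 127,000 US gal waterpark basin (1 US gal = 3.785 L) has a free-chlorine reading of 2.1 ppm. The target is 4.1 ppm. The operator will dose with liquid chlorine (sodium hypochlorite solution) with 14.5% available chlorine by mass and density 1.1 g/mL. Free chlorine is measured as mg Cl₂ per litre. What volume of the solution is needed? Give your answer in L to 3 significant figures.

6.03 L

Volume: 127,000 US gal × 3.785 L/gal = 480,695 L.
Chlorine deficit: 4.1 − 2.1 = 2 ppm = 2 mg/L as Cl₂.
Cl₂ equivalent needed: 2 mg/L × 480,695 L = 961,400 mg = 961.4 g.
Product at 14.5% available chlorine: 961.4 / 0.145 = 6630 g.
Volume at density 1.1 g/mL: 6630 g ÷ 1.1 g/mL = 6028 mL.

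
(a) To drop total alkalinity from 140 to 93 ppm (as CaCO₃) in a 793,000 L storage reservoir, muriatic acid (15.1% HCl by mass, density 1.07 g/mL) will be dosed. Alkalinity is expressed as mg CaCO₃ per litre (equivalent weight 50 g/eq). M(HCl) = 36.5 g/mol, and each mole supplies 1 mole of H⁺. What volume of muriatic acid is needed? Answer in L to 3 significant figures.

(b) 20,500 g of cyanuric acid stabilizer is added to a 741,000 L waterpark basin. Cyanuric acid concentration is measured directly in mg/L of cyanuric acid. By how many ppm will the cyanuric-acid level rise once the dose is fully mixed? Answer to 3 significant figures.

(a) 168 L; (b) 27.7 ppm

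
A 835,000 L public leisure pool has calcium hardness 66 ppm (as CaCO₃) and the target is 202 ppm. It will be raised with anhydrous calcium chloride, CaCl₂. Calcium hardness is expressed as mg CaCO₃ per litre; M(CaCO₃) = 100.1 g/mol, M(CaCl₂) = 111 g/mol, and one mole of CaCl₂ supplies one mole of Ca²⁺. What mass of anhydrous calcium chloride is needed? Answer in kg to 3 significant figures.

126 kg

Hardness to add: (202 − 66) = 136 mg/L as CaCO₃ × 835,000 L = 113,600 g as CaCO₃.
Moles of Ca²⁺ (1 mol Ca²⁺ ≡ 1 mol CaCO₃): 113,600 / 100.1 g/mol = 1134 mol.
Mass of CaCl₂: 1134 × 111 = 125,900 g.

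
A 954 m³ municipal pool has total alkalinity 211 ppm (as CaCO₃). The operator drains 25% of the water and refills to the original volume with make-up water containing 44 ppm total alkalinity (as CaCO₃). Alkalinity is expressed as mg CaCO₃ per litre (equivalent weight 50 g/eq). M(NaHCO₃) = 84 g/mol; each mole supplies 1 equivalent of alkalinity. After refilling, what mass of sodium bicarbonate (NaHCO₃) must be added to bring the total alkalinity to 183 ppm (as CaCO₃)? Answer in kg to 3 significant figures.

22.0 kg

Volume: 954 m³ = 954,000 L.
After draining 25% and refilling: 211 × 0.75 + 44 × 0.25 = 169.25 ppm.
Deficit to target: 183 − 169.25 = 13.75 mg/L.
As CaCO₃: 13.75 mg/L × 954,000 L = 13,120 g; ÷ 50 g/eq ÷ 1 = 262.4 mol NaHCO₃.
Mass: 262.4 × 84 = 22,040 g.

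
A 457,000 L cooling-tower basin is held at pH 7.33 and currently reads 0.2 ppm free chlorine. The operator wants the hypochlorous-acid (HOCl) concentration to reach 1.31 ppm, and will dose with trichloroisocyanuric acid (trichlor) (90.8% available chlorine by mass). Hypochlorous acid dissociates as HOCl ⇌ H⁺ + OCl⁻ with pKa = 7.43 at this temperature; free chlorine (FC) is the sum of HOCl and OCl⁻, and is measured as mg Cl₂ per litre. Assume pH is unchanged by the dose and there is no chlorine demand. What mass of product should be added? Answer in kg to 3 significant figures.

[OCl⁻]/[HOCl] = 10^(pH − pKa) = 10^(7.33 − 7.43) = 0.7943; fraction as HOCl = 1/(1 + 0.7943) = 0.5573.
Free chlorine required for 1.31 ppm HOCl: 1.31 / 0.5573 = 2.351 ppm.
FC to add: 2.351 − 0.2 = 2.151 mg/L as Cl₂.
Cl₂ equivalent: 2.151 mg/L × 457,000 L = 982.8 g.
Product at 90.8% available Cl: 982.8 / 0.908 = 1082 g.

1.08 kg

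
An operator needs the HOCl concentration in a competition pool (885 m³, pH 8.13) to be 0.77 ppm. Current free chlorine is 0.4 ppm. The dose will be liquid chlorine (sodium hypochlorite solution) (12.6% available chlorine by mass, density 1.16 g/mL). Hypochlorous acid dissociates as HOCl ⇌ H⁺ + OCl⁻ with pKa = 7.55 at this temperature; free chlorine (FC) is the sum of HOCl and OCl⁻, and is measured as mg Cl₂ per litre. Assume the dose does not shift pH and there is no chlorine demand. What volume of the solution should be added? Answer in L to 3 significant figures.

20.0 L

Volume: 885 m³ = 885,000 L.
[OCl⁻]/[HOCl] = 10^(pH − pKa) = 10^(8.13 − 7.55) = 3.802; fraction as HOCl = 1/(1 + 3.802) = 0.2083.
Free chlorine required for 0.77 ppm HOCl: 0.77 / 0.2083 = 3.697 ppm.
FC to add: 3.697 − 0.4 = 3.297 mg/L as Cl₂.
Cl₂ equivalent: 3.297 mg/L × 885,000 L = 2918 g.
Product at 12.6% available Cl: 2918 / 0.126 = 23,160 g.
Volume: 23,160 g ÷ 1.16 g/mL = 19,970 mL.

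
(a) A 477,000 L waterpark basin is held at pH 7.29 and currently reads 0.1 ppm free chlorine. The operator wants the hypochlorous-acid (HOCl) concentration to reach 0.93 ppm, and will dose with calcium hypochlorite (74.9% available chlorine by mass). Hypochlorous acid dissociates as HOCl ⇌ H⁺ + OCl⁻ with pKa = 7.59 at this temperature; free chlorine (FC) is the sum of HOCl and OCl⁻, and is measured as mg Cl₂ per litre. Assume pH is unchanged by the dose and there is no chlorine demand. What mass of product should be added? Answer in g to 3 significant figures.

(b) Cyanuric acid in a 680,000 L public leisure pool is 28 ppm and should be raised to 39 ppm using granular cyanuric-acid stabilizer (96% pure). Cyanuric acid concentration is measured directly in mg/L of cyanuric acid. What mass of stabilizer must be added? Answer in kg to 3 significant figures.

(a) 825 g; (b) 7.79 kg

(a) [OCl⁻]/[HOCl] = 10^(pH − pKa) = 10^(7.29 − 7.59) = 0.5012; fraction as HOCl = 1/(1 + 0.5012) = 0.6661.
(a) Free chlorine required for 0.93 ppm HOCl: 0.93 / 0.6661 = 1.396 ppm.
(a) FC to add: 1.396 − 0.1 = 1.296 mg/L as Cl₂.
(a) Cl₂ equivalent: 1.296 mg/L × 477,000 L = 618.2 g.
(a) Product at 74.9% available Cl: 618.2 / 0.749 = 825.4 g.

(b) CYA to add: (39 − 28) = 11 mg/L × 680,000 L = 7480 g cyanuric acid.
(b) At 96% purity: 7480 / 0.96 = 7792 g product.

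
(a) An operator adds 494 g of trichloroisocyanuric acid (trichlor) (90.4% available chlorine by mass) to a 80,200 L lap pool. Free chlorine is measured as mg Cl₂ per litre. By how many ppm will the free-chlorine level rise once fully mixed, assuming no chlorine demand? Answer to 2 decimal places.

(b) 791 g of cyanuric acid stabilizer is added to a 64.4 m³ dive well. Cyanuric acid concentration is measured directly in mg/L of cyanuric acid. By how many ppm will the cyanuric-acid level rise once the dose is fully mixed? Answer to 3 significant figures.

(a) 5.57 ppm; (b) 12.3 ppm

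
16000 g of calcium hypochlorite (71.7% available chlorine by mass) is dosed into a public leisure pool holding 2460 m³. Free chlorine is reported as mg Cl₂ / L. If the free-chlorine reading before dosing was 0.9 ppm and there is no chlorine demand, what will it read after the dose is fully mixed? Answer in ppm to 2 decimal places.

5.56 ppm

Volume: 2460 m³ = 2,460,000 L.
Available chlorine delivered: 16,000 g × 0.717 = 11,470 g as Cl₂.
Concentration rise: 11,470 g / 2,460,000 L = 4.663 mg/L = 4.66 ppm.
Final FC: 0.9 + 4.66 = 5.56 ppm.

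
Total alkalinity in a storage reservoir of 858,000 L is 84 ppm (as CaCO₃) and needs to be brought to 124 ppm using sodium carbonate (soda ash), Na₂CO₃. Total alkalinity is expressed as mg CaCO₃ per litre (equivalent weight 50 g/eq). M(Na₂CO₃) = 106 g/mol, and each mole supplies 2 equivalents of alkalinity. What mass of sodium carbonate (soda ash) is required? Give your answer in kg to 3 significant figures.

Alkalinity to add: (124 − 84) = 40 mg/L as CaCO₃ × 858,000 L = 34,320 g as CaCO₃.
Equivalents: 34,320 g ÷ 50 g/eq = 686.4 eq.
Each mole of Na₂CO₃ supplies 2 eq, so 686.4 / 2 = 343.2 mol.
Mass: 343.2 mol × 106 g/mol = 36,380 g.

36.4 kg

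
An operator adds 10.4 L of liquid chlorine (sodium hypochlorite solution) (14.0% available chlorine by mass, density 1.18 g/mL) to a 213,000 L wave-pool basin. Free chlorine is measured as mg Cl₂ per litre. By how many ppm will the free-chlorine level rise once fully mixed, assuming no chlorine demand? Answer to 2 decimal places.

8.07 ppm

Mass of solution: 10.4 L × 1000 mL/L × 1.18 g/mL = 12,270 g.
Available chlorine delivered: 12,270 g × 0.14 = 1718 g as Cl₂.
Concentration rise: 1718 g / 213,000 L = 8.066 mg/L = 8.07 ppm.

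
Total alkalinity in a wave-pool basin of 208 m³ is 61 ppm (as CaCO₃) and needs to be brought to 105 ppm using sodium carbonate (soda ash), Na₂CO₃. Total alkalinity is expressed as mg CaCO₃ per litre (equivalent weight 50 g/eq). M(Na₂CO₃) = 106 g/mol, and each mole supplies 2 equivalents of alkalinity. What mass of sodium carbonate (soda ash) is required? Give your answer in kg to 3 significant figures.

Volume: 208 m³ = 208,000 L.
Alkalinity to add: (105 − 61) = 44 mg/L as CaCO₃ × 208,000 L = 9152 g as CaCO₃.
Equivalents: 9152 g ÷ 50 g/eq = 183 eq.
Each mole of Na₂CO₃ supplies 2 eq, so 183 / 2 = 91.52 mol.
Mass: 91.52 mol × 106 g/mol = 9701 g.

9.70 kg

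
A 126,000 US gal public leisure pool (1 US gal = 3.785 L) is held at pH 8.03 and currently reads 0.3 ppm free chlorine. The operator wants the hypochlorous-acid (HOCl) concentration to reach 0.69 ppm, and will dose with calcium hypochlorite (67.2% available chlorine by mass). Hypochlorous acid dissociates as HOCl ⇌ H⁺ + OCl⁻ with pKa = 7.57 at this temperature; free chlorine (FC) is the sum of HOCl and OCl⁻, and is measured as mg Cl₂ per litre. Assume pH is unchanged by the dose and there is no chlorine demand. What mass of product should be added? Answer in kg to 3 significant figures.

Volume: 126,000 US gal × 3.785 L/gal = 476,910 L.
[OCl⁻]/[HOCl] = 10^(pH − pKa) = 10^(8.03 − 7.57) = 2.884; fraction as HOCl = 1/(1 + 2.884) = 0.2575.
Free chlorine required for 0.69 ppm HOCl: 0.69 / 0.2575 = 2.68 ppm.
FC to add: 2.68 − 0.3 = 2.38 mg/L as Cl₂.
Cl₂ equivalent: 2.38 mg/L × 476,910 L = 1135 g.
Product at 67.2% available Cl: 1135 / 0.672 = 1689 g.

1.69 kg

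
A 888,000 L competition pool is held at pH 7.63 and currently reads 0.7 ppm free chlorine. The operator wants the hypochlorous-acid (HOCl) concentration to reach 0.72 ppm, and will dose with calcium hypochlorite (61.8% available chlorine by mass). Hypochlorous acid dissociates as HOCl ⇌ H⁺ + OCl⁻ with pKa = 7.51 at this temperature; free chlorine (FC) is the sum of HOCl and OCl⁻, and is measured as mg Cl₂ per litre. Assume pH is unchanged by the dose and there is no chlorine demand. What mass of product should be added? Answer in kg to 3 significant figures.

[OCl⁻]/[HOCl] = 10^(pH − pKa) = 10^(7.63 − 7.51) = 1.318; fraction as HOCl = 1/(1 + 1.318) = 0.4314.
Free chlorine required for 0.72 ppm HOCl: 0.72 / 0.4314 = 1.669 ppm.
FC to add: 1.669 − 0.7 = 0.9691 mg/L as Cl₂.
Cl₂ equivalent: 0.9691 mg/L × 888,000 L = 860.6 g.
Product at 61.8% available Cl: 860.6 / 0.618 = 1393 g.

1.39 kg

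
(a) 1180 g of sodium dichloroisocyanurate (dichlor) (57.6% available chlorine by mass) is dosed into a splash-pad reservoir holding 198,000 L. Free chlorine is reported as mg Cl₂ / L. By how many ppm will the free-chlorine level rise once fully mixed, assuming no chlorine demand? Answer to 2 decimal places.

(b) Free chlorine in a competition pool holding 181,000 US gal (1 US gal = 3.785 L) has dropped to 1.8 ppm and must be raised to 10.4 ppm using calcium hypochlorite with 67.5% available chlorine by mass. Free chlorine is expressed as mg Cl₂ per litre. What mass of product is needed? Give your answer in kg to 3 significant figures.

(a) 3.43 ppm; (b) 8.73 kg

(a) Available chlorine delivered: 1180 g × 0.576 = 679.7 g as Cl₂.
(a) Concentration rise: 679.7 g / 198,000 L = 3.433 mg/L = 3.43 ppm.

(b) Volume: 181,000 US gal × 3.785 L/gal = 685,085 L.
(b) Chlorine deficit: 10.4 − 1.8 = 8.6 ppm = 8.6 mg/L as Cl₂.
(b) Cl₂ equivalent needed: 8.6 mg/L × 685,085 L = 5,892,000 mg = 5892 g.
(b) Product at 67.5% available chlorine: 5892 / 0.675 = 8728 g.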